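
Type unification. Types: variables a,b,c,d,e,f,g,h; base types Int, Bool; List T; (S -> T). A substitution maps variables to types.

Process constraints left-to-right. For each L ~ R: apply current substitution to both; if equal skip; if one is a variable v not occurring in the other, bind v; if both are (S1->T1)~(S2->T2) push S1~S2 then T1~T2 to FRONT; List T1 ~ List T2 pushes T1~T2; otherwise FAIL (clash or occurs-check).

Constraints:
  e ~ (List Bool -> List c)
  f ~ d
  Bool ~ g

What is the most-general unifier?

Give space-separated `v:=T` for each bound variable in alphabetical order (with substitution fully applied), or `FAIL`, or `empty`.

Answer: e:=(List Bool -> List c) f:=d g:=Bool

Derivation:
step 1: unify e ~ (List Bool -> List c)  [subst: {-} | 2 pending]
  bind e := (List Bool -> List c)
step 2: unify f ~ d  [subst: {e:=(List Bool -> List c)} | 1 pending]
  bind f := d
step 3: unify Bool ~ g  [subst: {e:=(List Bool -> List c), f:=d} | 0 pending]
  bind g := Bool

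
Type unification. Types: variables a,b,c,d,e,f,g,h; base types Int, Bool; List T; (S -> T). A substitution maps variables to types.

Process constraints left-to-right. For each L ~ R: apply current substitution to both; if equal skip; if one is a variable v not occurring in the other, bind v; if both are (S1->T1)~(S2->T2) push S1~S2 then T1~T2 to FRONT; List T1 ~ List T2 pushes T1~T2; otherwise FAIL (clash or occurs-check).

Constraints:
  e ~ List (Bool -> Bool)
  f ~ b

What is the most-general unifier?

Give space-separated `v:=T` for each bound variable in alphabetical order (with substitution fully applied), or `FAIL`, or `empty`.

Answer: e:=List (Bool -> Bool) f:=b

Derivation:
step 1: unify e ~ List (Bool -> Bool)  [subst: {-} | 1 pending]
  bind e := List (Bool -> Bool)
step 2: unify f ~ b  [subst: {e:=List (Bool -> Bool)} | 0 pending]
  bind f := b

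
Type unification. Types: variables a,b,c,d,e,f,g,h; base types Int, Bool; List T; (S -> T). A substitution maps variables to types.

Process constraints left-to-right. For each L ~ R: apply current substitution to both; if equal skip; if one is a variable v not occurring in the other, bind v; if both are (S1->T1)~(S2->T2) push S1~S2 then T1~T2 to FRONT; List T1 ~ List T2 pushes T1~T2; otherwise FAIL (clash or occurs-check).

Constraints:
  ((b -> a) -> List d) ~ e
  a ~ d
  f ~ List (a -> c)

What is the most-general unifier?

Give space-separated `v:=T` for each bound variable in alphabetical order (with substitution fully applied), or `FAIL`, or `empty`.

step 1: unify ((b -> a) -> List d) ~ e  [subst: {-} | 2 pending]
  bind e := ((b -> a) -> List d)
step 2: unify a ~ d  [subst: {e:=((b -> a) -> List d)} | 1 pending]
  bind a := d
step 3: unify f ~ List (d -> c)  [subst: {e:=((b -> a) -> List d), a:=d} | 0 pending]
  bind f := List (d -> c)

Answer: a:=d e:=((b -> d) -> List d) f:=List (d -> c)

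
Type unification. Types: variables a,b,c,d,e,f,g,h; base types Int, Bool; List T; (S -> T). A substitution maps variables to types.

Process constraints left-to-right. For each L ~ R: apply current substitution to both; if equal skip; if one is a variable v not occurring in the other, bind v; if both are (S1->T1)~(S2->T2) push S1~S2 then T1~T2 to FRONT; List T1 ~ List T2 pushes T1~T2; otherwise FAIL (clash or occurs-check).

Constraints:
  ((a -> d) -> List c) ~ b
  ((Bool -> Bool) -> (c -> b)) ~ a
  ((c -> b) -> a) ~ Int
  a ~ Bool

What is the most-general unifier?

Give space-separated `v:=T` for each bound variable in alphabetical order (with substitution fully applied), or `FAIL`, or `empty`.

Answer: FAIL

Derivation:
step 1: unify ((a -> d) -> List c) ~ b  [subst: {-} | 3 pending]
  bind b := ((a -> d) -> List c)
step 2: unify ((Bool -> Bool) -> (c -> ((a -> d) -> List c))) ~ a  [subst: {b:=((a -> d) -> List c)} | 2 pending]
  occurs-check fail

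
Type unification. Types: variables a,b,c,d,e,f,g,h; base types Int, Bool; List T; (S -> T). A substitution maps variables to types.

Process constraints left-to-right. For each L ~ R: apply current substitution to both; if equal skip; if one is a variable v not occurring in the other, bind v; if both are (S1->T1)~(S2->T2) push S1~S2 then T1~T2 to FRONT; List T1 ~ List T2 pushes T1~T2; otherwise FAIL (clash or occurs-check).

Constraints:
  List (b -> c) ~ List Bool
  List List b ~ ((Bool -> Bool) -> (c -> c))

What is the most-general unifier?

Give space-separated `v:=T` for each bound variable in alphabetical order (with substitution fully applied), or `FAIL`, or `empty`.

Answer: FAIL

Derivation:
step 1: unify List (b -> c) ~ List Bool  [subst: {-} | 1 pending]
  -> decompose List: push (b -> c)~Bool
step 2: unify (b -> c) ~ Bool  [subst: {-} | 1 pending]
  clash: (b -> c) vs Bool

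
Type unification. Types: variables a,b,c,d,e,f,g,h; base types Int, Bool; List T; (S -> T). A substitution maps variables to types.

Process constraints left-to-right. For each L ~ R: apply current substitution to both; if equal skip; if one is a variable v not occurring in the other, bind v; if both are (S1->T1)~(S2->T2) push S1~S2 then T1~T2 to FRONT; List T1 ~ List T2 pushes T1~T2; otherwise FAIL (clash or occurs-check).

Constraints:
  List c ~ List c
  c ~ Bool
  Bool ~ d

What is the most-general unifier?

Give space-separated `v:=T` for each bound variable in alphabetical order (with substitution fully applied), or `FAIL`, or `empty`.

step 1: unify List c ~ List c  [subst: {-} | 2 pending]
  -> identical, skip
step 2: unify c ~ Bool  [subst: {-} | 1 pending]
  bind c := Bool
step 3: unify Bool ~ d  [subst: {c:=Bool} | 0 pending]
  bind d := Bool

Answer: c:=Bool d:=Bool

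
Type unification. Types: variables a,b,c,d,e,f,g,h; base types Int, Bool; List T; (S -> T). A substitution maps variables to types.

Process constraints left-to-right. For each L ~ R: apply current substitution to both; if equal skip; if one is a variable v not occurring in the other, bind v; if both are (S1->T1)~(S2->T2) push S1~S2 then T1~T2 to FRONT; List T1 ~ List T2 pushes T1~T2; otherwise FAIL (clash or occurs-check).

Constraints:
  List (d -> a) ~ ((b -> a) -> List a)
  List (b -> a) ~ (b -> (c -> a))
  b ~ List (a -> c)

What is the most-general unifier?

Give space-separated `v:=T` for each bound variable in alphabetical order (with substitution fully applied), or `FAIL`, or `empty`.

step 1: unify List (d -> a) ~ ((b -> a) -> List a)  [subst: {-} | 2 pending]
  clash: List (d -> a) vs ((b -> a) -> List a)

Answer: FAIL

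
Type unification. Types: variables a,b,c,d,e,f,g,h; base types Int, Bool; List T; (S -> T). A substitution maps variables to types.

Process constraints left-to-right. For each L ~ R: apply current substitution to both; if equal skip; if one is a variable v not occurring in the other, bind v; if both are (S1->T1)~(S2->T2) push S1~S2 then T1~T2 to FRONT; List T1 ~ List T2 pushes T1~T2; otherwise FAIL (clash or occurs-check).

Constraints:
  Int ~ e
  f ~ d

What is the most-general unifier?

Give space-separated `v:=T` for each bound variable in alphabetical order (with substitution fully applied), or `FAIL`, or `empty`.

Answer: e:=Int f:=d

Derivation:
step 1: unify Int ~ e  [subst: {-} | 1 pending]
  bind e := Int
step 2: unify f ~ d  [subst: {e:=Int} | 0 pending]
  bind f := d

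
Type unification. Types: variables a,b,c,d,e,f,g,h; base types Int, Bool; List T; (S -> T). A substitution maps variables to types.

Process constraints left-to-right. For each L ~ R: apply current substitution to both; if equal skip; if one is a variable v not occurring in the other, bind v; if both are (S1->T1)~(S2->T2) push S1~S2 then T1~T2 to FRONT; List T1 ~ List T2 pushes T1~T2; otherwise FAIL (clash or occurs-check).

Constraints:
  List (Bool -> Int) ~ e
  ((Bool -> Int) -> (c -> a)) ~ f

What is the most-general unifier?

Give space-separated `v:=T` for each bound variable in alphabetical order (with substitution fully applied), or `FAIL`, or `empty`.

Answer: e:=List (Bool -> Int) f:=((Bool -> Int) -> (c -> a))

Derivation:
step 1: unify List (Bool -> Int) ~ e  [subst: {-} | 1 pending]
  bind e := List (Bool -> Int)
step 2: unify ((Bool -> Int) -> (c -> a)) ~ f  [subst: {e:=List (Bool -> Int)} | 0 pending]
  bind f := ((Bool -> Int) -> (c -> a))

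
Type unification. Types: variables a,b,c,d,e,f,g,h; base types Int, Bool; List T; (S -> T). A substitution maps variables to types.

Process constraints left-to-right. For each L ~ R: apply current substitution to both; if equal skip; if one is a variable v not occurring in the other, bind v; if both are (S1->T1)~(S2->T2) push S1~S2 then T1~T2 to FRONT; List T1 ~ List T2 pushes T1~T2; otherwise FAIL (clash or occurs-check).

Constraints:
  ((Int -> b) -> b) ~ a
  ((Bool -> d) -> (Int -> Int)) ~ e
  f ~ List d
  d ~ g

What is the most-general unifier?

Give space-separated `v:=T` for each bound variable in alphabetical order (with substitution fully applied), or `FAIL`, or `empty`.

Answer: a:=((Int -> b) -> b) d:=g e:=((Bool -> g) -> (Int -> Int)) f:=List g

Derivation:
step 1: unify ((Int -> b) -> b) ~ a  [subst: {-} | 3 pending]
  bind a := ((Int -> b) -> b)
step 2: unify ((Bool -> d) -> (Int -> Int)) ~ e  [subst: {a:=((Int -> b) -> b)} | 2 pending]
  bind e := ((Bool -> d) -> (Int -> Int))
step 3: unify f ~ List d  [subst: {a:=((Int -> b) -> b), e:=((Bool -> d) -> (Int -> Int))} | 1 pending]
  bind f := List d
step 4: unify d ~ g  [subst: {a:=((Int -> b) -> b), e:=((Bool -> d) -> (Int -> Int)), f:=List d} | 0 pending]
  bind d := g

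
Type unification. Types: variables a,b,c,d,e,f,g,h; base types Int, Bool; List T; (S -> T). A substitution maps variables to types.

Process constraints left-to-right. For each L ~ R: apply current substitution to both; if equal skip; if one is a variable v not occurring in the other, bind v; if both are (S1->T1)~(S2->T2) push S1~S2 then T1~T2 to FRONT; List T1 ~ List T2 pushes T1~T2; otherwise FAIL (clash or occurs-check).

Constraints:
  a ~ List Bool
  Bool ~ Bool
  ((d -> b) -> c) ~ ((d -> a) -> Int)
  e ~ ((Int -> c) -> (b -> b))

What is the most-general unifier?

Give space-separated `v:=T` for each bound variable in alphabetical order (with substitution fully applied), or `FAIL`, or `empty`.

step 1: unify a ~ List Bool  [subst: {-} | 3 pending]
  bind a := List Bool
step 2: unify Bool ~ Bool  [subst: {a:=List Bool} | 2 pending]
  -> identical, skip
step 3: unify ((d -> b) -> c) ~ ((d -> List Bool) -> Int)  [subst: {a:=List Bool} | 1 pending]
  -> decompose arrow: push (d -> b)~(d -> List Bool), c~Int
step 4: unify (d -> b) ~ (d -> List Bool)  [subst: {a:=List Bool} | 2 pending]
  -> decompose arrow: push d~d, b~List Bool
step 5: unify d ~ d  [subst: {a:=List Bool} | 3 pending]
  -> identical, skip
step 6: unify b ~ List Bool  [subst: {a:=List Bool} | 2 pending]
  bind b := List Bool
step 7: unify c ~ Int  [subst: {a:=List Bool, b:=List Bool} | 1 pending]
  bind c := Int
step 8: unify e ~ ((Int -> Int) -> (List Bool -> List Bool))  [subst: {a:=List Bool, b:=List Bool, c:=Int} | 0 pending]
  bind e := ((Int -> Int) -> (List Bool -> List Bool))

Answer: a:=List Bool b:=List Bool c:=Int e:=((Int -> Int) -> (List Bool -> List Bool))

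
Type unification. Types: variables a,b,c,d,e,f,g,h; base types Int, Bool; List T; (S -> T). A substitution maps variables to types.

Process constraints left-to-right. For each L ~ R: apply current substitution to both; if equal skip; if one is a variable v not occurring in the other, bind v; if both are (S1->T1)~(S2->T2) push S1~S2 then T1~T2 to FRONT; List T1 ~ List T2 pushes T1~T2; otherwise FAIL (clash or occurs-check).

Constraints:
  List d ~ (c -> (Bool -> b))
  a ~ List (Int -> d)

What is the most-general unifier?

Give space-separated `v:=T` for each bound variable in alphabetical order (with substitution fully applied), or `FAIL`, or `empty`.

step 1: unify List d ~ (c -> (Bool -> b))  [subst: {-} | 1 pending]
  clash: List d vs (c -> (Bool -> b))

Answer: FAIL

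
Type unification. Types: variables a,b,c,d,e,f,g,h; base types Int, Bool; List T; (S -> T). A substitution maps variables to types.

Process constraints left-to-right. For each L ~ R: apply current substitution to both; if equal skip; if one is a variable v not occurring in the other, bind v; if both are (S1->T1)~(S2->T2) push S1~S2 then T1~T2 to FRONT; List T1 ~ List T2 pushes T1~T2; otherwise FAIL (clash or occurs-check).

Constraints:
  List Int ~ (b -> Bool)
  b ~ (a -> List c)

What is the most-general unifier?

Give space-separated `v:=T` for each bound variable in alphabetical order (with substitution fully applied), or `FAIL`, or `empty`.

step 1: unify List Int ~ (b -> Bool)  [subst: {-} | 1 pending]
  clash: List Int vs (b -> Bool)

Answer: FAIL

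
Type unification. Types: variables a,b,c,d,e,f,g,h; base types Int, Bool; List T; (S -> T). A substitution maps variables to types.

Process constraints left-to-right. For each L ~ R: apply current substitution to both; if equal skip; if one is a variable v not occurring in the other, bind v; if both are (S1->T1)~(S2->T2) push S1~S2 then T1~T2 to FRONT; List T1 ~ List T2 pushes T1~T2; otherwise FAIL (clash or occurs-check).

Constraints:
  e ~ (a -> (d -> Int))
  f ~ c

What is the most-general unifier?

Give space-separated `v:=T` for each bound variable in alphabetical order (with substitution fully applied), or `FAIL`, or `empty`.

Answer: e:=(a -> (d -> Int)) f:=c

Derivation:
step 1: unify e ~ (a -> (d -> Int))  [subst: {-} | 1 pending]
  bind e := (a -> (d -> Int))
step 2: unify f ~ c  [subst: {e:=(a -> (d -> Int))} | 0 pending]
  bind f := c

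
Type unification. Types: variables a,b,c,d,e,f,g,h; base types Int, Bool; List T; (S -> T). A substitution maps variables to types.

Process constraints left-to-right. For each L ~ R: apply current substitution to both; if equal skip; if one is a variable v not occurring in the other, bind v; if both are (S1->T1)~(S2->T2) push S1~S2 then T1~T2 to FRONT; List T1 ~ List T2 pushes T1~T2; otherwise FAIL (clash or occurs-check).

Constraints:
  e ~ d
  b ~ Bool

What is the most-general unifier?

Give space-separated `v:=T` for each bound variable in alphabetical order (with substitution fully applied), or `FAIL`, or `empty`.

step 1: unify e ~ d  [subst: {-} | 1 pending]
  bind e := d
step 2: unify b ~ Bool  [subst: {e:=d} | 0 pending]
  bind b := Bool

Answer: b:=Bool e:=d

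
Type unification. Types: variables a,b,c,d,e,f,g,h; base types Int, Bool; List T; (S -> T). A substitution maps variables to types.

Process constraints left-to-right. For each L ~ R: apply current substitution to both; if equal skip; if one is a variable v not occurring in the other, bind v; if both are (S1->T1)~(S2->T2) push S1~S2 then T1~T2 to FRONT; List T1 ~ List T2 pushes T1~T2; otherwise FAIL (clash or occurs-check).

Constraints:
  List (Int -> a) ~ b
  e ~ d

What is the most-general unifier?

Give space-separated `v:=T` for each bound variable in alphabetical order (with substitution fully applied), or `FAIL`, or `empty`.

Answer: b:=List (Int -> a) e:=d

Derivation:
step 1: unify List (Int -> a) ~ b  [subst: {-} | 1 pending]
  bind b := List (Int -> a)
step 2: unify e ~ d  [subst: {b:=List (Int -> a)} | 0 pending]
  bind e := d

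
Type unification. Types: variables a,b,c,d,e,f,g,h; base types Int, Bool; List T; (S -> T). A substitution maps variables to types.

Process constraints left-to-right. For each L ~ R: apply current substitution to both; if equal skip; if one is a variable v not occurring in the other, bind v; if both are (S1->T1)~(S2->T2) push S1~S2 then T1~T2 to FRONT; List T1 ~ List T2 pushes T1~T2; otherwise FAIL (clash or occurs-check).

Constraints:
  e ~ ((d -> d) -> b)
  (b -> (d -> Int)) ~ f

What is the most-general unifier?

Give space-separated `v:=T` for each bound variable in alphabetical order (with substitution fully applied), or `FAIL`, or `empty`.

step 1: unify e ~ ((d -> d) -> b)  [subst: {-} | 1 pending]
  bind e := ((d -> d) -> b)
step 2: unify (b -> (d -> Int)) ~ f  [subst: {e:=((d -> d) -> b)} | 0 pending]
  bind f := (b -> (d -> Int))

Answer: e:=((d -> d) -> b) f:=(b -> (d -> Int))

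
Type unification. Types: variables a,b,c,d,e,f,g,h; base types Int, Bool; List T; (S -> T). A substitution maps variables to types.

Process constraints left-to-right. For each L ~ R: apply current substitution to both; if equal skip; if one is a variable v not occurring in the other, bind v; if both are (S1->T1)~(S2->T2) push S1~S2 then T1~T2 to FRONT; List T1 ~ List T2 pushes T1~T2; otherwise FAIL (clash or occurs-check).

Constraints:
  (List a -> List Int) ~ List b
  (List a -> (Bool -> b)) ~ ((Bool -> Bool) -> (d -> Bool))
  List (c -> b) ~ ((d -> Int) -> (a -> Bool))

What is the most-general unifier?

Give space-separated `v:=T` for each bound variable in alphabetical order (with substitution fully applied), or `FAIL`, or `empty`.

step 1: unify (List a -> List Int) ~ List b  [subst: {-} | 2 pending]
  clash: (List a -> List Int) vs List b

Answer: FAIL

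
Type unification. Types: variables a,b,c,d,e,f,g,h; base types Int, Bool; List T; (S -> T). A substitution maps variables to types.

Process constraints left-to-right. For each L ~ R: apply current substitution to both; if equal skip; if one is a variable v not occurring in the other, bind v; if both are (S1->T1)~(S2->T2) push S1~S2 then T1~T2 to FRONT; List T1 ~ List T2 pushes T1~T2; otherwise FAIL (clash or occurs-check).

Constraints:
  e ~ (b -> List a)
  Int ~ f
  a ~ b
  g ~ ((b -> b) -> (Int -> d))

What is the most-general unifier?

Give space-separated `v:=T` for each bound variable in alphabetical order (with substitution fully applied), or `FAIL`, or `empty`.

step 1: unify e ~ (b -> List a)  [subst: {-} | 3 pending]
  bind e := (b -> List a)
step 2: unify Int ~ f  [subst: {e:=(b -> List a)} | 2 pending]
  bind f := Int
step 3: unify a ~ b  [subst: {e:=(b -> List a), f:=Int} | 1 pending]
  bind a := b
step 4: unify g ~ ((b -> b) -> (Int -> d))  [subst: {e:=(b -> List a), f:=Int, a:=b} | 0 pending]
  bind g := ((b -> b) -> (Int -> d))

Answer: a:=b e:=(b -> List b) f:=Int g:=((b -> b) -> (Int -> d))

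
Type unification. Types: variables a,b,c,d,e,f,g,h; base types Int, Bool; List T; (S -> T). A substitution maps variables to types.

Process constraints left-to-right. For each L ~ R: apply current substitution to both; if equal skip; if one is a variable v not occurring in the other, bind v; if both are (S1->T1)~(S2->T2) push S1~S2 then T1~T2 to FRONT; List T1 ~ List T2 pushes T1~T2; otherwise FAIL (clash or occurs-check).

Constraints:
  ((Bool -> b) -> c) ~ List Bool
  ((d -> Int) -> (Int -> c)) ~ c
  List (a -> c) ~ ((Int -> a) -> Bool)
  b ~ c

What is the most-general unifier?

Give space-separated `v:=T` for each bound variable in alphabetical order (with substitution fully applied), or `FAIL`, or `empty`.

Answer: FAIL

Derivation:
step 1: unify ((Bool -> b) -> c) ~ List Bool  [subst: {-} | 3 pending]
  clash: ((Bool -> b) -> c) vs List Bool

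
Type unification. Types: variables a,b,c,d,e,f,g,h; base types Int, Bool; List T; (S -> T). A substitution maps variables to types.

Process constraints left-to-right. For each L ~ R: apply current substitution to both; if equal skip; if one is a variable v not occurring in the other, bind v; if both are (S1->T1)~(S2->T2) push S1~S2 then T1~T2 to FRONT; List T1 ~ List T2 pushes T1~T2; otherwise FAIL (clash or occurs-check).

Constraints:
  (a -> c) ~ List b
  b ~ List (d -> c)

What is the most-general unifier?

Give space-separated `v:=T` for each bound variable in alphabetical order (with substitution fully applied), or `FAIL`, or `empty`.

step 1: unify (a -> c) ~ List b  [subst: {-} | 1 pending]
  clash: (a -> c) vs List b

Answer: FAIL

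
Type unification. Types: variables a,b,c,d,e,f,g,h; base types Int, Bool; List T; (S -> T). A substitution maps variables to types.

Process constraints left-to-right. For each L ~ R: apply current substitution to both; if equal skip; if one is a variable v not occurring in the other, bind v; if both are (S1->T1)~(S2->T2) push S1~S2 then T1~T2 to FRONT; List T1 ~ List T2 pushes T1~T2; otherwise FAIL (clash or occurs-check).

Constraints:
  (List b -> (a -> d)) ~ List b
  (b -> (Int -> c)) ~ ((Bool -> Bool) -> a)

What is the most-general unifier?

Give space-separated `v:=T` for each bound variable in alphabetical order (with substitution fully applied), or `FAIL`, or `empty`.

Answer: FAIL

Derivation:
step 1: unify (List b -> (a -> d)) ~ List b  [subst: {-} | 1 pending]
  clash: (List b -> (a -> d)) vs List b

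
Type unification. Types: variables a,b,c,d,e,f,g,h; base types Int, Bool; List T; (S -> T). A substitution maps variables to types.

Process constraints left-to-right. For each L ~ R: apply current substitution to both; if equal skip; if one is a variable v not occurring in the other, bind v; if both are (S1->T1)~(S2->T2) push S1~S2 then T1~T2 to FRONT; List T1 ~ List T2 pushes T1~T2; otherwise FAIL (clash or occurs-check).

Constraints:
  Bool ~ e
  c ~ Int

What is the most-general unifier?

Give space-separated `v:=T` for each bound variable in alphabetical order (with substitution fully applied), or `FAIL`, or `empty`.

Answer: c:=Int e:=Bool

Derivation:
step 1: unify Bool ~ e  [subst: {-} | 1 pending]
  bind e := Bool
step 2: unify c ~ Int  [subst: {e:=Bool} | 0 pending]
  bind c := Int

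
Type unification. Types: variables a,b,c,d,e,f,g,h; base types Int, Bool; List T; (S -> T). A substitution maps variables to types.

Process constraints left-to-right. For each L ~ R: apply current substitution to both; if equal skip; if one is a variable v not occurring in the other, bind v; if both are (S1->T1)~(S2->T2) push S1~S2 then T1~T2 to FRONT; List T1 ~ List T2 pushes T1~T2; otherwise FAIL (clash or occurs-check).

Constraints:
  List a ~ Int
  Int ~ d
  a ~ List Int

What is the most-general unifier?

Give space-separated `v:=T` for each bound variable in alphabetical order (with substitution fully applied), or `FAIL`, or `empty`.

Answer: FAIL

Derivation:
step 1: unify List a ~ Int  [subst: {-} | 2 pending]
  clash: List a vs Int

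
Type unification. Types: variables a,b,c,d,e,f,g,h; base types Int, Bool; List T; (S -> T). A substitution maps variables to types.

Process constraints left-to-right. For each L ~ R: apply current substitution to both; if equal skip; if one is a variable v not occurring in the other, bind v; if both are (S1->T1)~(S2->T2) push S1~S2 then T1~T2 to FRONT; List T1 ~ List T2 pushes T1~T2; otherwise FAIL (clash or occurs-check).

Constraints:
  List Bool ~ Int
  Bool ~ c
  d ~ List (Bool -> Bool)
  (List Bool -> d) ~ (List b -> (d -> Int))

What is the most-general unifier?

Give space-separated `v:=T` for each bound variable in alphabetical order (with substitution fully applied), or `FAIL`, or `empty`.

Answer: FAIL

Derivation:
step 1: unify List Bool ~ Int  [subst: {-} | 3 pending]
  clash: List Bool vs Int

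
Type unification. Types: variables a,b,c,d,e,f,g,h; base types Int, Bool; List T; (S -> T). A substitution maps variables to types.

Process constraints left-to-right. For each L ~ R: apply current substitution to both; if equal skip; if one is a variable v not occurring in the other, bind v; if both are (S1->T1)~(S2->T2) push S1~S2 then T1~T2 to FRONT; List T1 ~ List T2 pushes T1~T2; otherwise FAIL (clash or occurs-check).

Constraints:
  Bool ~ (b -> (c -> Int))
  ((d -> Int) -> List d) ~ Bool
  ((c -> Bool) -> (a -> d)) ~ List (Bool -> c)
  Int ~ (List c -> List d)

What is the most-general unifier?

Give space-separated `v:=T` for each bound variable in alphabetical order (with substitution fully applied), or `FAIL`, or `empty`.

step 1: unify Bool ~ (b -> (c -> Int))  [subst: {-} | 3 pending]
  clash: Bool vs (b -> (c -> Int))

Answer: FAIL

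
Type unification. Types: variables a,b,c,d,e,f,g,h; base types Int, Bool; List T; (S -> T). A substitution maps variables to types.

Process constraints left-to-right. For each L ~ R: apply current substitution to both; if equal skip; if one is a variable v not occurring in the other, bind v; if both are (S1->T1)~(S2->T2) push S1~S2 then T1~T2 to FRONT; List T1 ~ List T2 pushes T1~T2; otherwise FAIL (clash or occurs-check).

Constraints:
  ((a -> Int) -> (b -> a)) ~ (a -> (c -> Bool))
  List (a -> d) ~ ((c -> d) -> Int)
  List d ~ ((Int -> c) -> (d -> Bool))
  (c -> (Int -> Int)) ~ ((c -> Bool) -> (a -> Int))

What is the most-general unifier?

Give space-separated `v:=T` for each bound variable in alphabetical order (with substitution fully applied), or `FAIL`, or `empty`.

step 1: unify ((a -> Int) -> (b -> a)) ~ (a -> (c -> Bool))  [subst: {-} | 3 pending]
  -> decompose arrow: push (a -> Int)~a, (b -> a)~(c -> Bool)
step 2: unify (a -> Int) ~ a  [subst: {-} | 4 pending]
  occurs-check fail

Answer: FAIL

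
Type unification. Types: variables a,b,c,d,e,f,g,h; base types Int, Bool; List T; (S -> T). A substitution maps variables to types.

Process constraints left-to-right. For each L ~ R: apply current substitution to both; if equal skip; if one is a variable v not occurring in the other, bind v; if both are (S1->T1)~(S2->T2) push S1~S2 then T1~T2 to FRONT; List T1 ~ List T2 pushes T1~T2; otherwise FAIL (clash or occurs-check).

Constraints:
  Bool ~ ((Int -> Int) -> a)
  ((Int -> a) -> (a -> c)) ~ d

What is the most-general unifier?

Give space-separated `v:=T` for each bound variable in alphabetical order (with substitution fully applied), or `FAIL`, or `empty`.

Answer: FAIL

Derivation:
step 1: unify Bool ~ ((Int -> Int) -> a)  [subst: {-} | 1 pending]
  clash: Bool vs ((Int -> Int) -> a)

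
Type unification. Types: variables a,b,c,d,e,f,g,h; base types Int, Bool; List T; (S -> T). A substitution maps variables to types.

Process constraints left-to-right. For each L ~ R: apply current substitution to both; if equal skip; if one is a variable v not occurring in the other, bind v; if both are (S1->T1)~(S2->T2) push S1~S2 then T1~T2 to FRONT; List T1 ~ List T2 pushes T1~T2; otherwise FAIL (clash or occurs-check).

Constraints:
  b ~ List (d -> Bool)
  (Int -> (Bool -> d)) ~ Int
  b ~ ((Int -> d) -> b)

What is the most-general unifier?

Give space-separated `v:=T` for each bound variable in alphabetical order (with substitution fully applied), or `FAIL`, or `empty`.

Answer: FAIL

Derivation:
step 1: unify b ~ List (d -> Bool)  [subst: {-} | 2 pending]
  bind b := List (d -> Bool)
step 2: unify (Int -> (Bool -> d)) ~ Int  [subst: {b:=List (d -> Bool)} | 1 pending]
  clash: (Int -> (Bool -> d)) vs Int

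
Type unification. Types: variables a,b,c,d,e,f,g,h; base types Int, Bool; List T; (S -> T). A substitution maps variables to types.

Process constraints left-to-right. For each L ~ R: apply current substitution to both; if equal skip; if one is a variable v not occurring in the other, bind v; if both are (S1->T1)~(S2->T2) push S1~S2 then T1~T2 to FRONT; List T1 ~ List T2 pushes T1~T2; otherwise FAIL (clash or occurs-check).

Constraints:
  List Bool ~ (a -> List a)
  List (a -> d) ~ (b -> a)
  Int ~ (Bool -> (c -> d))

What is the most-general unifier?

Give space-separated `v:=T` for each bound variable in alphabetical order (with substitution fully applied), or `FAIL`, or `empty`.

Answer: FAIL

Derivation:
step 1: unify List Bool ~ (a -> List a)  [subst: {-} | 2 pending]
  clash: List Bool vs (a -> List a)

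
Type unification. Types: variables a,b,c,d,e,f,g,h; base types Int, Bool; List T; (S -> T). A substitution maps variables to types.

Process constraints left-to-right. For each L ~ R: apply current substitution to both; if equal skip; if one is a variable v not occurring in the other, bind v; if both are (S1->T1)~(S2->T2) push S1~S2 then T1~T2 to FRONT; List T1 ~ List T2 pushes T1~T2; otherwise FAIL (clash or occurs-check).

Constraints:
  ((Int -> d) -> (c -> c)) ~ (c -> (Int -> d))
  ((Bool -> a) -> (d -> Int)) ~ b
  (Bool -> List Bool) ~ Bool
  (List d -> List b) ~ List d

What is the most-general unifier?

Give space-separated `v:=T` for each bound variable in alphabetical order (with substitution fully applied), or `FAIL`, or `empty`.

step 1: unify ((Int -> d) -> (c -> c)) ~ (c -> (Int -> d))  [subst: {-} | 3 pending]
  -> decompose arrow: push (Int -> d)~c, (c -> c)~(Int -> d)
step 2: unify (Int -> d) ~ c  [subst: {-} | 4 pending]
  bind c := (Int -> d)
step 3: unify ((Int -> d) -> (Int -> d)) ~ (Int -> d)  [subst: {c:=(Int -> d)} | 3 pending]
  -> decompose arrow: push (Int -> d)~Int, (Int -> d)~d
step 4: unify (Int -> d) ~ Int  [subst: {c:=(Int -> d)} | 4 pending]
  clash: (Int -> d) vs Int

Answer: FAIL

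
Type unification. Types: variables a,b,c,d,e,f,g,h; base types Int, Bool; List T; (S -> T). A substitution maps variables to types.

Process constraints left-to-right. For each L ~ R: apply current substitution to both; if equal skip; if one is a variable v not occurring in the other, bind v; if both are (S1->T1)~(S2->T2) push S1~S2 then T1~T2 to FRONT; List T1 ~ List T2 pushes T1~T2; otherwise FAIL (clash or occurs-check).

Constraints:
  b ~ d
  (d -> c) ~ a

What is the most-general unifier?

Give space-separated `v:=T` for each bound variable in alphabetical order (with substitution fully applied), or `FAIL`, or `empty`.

step 1: unify b ~ d  [subst: {-} | 1 pending]
  bind b := d
step 2: unify (d -> c) ~ a  [subst: {b:=d} | 0 pending]
  bind a := (d -> c)

Answer: a:=(d -> c) b:=d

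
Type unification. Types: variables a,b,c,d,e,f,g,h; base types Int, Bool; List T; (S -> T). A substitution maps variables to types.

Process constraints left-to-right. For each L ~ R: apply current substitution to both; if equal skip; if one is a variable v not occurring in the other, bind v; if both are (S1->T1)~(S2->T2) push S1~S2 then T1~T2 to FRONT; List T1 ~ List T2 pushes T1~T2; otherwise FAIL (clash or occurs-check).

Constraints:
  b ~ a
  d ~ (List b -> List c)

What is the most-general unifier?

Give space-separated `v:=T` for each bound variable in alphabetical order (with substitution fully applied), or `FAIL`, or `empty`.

step 1: unify b ~ a  [subst: {-} | 1 pending]
  bind b := a
step 2: unify d ~ (List a -> List c)  [subst: {b:=a} | 0 pending]
  bind d := (List a -> List c)

Answer: b:=a d:=(List a -> List c)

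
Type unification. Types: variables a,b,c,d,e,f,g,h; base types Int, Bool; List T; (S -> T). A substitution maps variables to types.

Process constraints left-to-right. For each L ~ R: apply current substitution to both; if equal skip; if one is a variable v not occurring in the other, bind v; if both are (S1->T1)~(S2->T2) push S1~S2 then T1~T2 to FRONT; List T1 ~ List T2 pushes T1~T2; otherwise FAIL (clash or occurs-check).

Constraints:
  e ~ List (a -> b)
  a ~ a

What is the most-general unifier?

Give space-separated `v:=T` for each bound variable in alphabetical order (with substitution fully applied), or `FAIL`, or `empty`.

Answer: e:=List (a -> b)

Derivation:
step 1: unify e ~ List (a -> b)  [subst: {-} | 1 pending]
  bind e := List (a -> b)
step 2: unify a ~ a  [subst: {e:=List (a -> b)} | 0 pending]
  -> identical, skip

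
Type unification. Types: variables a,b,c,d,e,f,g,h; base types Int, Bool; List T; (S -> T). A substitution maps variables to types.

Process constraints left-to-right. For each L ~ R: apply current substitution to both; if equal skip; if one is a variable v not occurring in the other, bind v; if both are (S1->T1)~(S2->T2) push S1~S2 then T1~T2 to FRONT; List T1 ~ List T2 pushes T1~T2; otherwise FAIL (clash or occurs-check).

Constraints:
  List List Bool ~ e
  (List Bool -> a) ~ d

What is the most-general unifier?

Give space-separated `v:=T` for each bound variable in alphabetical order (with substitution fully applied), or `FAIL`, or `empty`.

step 1: unify List List Bool ~ e  [subst: {-} | 1 pending]
  bind e := List List Bool
step 2: unify (List Bool -> a) ~ d  [subst: {e:=List List Bool} | 0 pending]
  bind d := (List Bool -> a)

Answer: d:=(List Bool -> a) e:=List List Bool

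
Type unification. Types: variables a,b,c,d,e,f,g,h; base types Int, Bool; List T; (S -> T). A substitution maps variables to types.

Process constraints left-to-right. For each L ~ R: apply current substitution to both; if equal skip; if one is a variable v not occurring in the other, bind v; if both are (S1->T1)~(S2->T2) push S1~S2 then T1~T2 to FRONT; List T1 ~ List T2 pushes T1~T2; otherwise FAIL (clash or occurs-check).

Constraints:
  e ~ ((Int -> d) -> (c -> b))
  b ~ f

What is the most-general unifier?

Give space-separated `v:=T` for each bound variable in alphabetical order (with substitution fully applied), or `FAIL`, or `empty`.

step 1: unify e ~ ((Int -> d) -> (c -> b))  [subst: {-} | 1 pending]
  bind e := ((Int -> d) -> (c -> b))
step 2: unify b ~ f  [subst: {e:=((Int -> d) -> (c -> b))} | 0 pending]
  bind b := f

Answer: b:=f e:=((Int -> d) -> (c -> f))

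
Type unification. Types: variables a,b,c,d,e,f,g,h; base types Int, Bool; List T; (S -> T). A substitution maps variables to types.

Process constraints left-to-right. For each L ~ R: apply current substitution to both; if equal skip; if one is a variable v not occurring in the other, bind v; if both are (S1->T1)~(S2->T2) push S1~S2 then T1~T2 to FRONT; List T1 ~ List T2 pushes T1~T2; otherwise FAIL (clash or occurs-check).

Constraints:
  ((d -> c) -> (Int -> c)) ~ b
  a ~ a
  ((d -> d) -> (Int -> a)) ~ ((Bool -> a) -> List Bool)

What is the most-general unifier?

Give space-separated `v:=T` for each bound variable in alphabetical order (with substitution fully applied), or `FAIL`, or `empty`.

Answer: FAIL

Derivation:
step 1: unify ((d -> c) -> (Int -> c)) ~ b  [subst: {-} | 2 pending]
  bind b := ((d -> c) -> (Int -> c))
step 2: unify a ~ a  [subst: {b:=((d -> c) -> (Int -> c))} | 1 pending]
  -> identical, skip
step 3: unify ((d -> d) -> (Int -> a)) ~ ((Bool -> a) -> List Bool)  [subst: {b:=((d -> c) -> (Int -> c))} | 0 pending]
  -> decompose arrow: push (d -> d)~(Bool -> a), (Int -> a)~List Bool
step 4: unify (d -> d) ~ (Bool -> a)  [subst: {b:=((d -> c) -> (Int -> c))} | 1 pending]
  -> decompose arrow: push d~Bool, d~a
step 5: unify d ~ Bool  [subst: {b:=((d -> c) -> (Int -> c))} | 2 pending]
  bind d := Bool
step 6: unify Bool ~ a  [subst: {b:=((d -> c) -> (Int -> c)), d:=Bool} | 1 pending]
  bind a := Bool
step 7: unify (Int -> Bool) ~ List Bool  [subst: {b:=((d -> c) -> (Int -> c)), d:=Bool, a:=Bool} | 0 pending]
  clash: (Int -> Bool) vs List Bool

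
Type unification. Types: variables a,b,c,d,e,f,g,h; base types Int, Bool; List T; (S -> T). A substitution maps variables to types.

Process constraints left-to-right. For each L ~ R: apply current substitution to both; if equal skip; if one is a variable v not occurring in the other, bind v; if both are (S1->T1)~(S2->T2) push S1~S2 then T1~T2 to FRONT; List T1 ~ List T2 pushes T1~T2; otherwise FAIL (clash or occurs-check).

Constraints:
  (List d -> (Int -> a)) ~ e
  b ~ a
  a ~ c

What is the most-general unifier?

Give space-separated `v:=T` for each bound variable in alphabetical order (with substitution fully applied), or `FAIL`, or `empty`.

step 1: unify (List d -> (Int -> a)) ~ e  [subst: {-} | 2 pending]
  bind e := (List d -> (Int -> a))
step 2: unify b ~ a  [subst: {e:=(List d -> (Int -> a))} | 1 pending]
  bind b := a
step 3: unify a ~ c  [subst: {e:=(List d -> (Int -> a)), b:=a} | 0 pending]
  bind a := c

Answer: a:=c b:=c e:=(List d -> (Int -> c))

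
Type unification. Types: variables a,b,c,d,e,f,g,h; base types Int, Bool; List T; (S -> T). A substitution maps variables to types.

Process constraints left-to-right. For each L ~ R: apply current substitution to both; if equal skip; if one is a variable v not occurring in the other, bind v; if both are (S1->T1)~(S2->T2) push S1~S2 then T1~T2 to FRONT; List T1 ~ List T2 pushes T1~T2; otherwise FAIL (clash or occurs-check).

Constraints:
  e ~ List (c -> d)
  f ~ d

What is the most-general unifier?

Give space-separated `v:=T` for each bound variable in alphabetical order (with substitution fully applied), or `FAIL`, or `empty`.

Answer: e:=List (c -> d) f:=d

Derivation:
step 1: unify e ~ List (c -> d)  [subst: {-} | 1 pending]
  bind e := List (c -> d)
step 2: unify f ~ d  [subst: {e:=List (c -> d)} | 0 pending]
  bind f := d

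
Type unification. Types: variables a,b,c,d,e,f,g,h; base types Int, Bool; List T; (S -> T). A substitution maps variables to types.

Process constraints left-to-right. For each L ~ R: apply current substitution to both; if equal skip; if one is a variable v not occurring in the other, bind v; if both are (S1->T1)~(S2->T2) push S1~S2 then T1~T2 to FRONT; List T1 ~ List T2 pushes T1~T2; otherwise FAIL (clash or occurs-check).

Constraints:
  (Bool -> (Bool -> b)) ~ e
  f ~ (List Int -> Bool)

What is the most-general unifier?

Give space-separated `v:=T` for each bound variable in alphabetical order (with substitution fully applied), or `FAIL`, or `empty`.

step 1: unify (Bool -> (Bool -> b)) ~ e  [subst: {-} | 1 pending]
  bind e := (Bool -> (Bool -> b))
step 2: unify f ~ (List Int -> Bool)  [subst: {e:=(Bool -> (Bool -> b))} | 0 pending]
  bind f := (List Int -> Bool)

Answer: e:=(Bool -> (Bool -> b)) f:=(List Int -> Bool)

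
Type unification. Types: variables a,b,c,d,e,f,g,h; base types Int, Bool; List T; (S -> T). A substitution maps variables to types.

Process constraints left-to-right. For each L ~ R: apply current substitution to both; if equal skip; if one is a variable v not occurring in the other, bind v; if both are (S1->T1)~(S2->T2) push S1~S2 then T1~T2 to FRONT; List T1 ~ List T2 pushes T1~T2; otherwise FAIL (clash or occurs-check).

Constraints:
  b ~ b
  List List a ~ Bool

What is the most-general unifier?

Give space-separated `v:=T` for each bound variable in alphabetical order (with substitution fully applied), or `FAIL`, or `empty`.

step 1: unify b ~ b  [subst: {-} | 1 pending]
  -> identical, skip
step 2: unify List List a ~ Bool  [subst: {-} | 0 pending]
  clash: List List a vs Bool

Answer: FAIL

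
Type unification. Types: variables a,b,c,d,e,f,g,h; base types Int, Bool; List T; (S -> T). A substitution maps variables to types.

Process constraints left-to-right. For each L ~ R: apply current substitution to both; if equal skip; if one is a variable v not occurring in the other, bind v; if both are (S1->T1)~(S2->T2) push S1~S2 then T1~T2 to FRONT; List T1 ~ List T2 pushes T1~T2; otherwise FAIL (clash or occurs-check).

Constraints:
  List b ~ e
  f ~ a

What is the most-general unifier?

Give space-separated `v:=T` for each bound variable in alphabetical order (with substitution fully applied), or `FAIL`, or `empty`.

step 1: unify List b ~ e  [subst: {-} | 1 pending]
  bind e := List b
step 2: unify f ~ a  [subst: {e:=List b} | 0 pending]
  bind f := a

Answer: e:=List b f:=a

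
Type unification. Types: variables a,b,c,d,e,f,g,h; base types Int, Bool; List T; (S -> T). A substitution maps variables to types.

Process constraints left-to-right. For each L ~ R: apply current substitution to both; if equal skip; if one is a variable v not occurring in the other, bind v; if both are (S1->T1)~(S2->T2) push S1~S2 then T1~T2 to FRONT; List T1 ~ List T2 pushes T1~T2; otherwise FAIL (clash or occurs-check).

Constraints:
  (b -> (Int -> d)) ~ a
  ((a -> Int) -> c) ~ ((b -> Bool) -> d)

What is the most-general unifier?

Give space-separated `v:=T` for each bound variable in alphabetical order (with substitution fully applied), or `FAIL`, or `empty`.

step 1: unify (b -> (Int -> d)) ~ a  [subst: {-} | 1 pending]
  bind a := (b -> (Int -> d))
step 2: unify (((b -> (Int -> d)) -> Int) -> c) ~ ((b -> Bool) -> d)  [subst: {a:=(b -> (Int -> d))} | 0 pending]
  -> decompose arrow: push ((b -> (Int -> d)) -> Int)~(b -> Bool), c~d
step 3: unify ((b -> (Int -> d)) -> Int) ~ (b -> Bool)  [subst: {a:=(b -> (Int -> d))} | 1 pending]
  -> decompose arrow: push (b -> (Int -> d))~b, Int~Bool
step 4: unify (b -> (Int -> d)) ~ b  [subst: {a:=(b -> (Int -> d))} | 2 pending]
  occurs-check fail

Answer: FAIL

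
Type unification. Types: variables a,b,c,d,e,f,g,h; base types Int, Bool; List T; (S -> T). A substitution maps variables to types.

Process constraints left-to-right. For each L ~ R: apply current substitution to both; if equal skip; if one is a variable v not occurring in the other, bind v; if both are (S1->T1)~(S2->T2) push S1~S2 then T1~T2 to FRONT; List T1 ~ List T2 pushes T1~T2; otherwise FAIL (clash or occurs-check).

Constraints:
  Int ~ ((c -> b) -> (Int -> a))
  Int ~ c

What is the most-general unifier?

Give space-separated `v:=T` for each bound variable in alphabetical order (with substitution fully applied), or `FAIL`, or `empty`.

Answer: FAIL

Derivation:
step 1: unify Int ~ ((c -> b) -> (Int -> a))  [subst: {-} | 1 pending]
  clash: Int vs ((c -> b) -> (Int -> a))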